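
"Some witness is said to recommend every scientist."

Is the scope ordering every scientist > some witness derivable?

*every scientist* is inside a raising infinitive, which is transparent to QR (no CP barrier), so it behaves as a matrix argument.
Ordinary QR to a clause-peripheral position gives the wide-scope LF for the lower DP.

Yes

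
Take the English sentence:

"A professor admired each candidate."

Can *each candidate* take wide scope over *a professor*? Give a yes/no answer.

*each candidate* is the matrix object and *a professor* the matrix subject; the two are clausemates.
Clause-internal QR can adjoin the lower DP above the subject, yielding the inverse reading.

Yes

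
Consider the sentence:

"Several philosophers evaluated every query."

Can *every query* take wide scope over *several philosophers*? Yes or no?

*several philosophers* and *every query* are co-arguments of the matrix verb, with nothing but a clause-internal boundary between them.
Ordinary QR to a clause-peripheral position gives the wide-scope LF for the lower DP.

Yes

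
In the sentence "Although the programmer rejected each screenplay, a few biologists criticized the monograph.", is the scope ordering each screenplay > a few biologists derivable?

No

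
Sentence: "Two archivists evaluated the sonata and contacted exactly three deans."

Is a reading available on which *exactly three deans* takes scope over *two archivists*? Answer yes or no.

The target quantifier *exactly three deans* is part of one conjunct of the coordinate structure (*contacted exactly three deans*).
Coordinate structures are islands for non-across-the-board movement, QR included.
So *exactly three deans* cannot raise to a position above *two archivists*.

No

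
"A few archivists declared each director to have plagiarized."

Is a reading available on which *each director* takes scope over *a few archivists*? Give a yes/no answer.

Yes

*each director* is an ECM subject; ECM complements are not islands, and the embedded quantifier may take matrix scope.
Clause-internal QR can adjoin the lower DP above the subject, yielding the inverse reading.
So *each director* > *a few archivists* is among the available readings.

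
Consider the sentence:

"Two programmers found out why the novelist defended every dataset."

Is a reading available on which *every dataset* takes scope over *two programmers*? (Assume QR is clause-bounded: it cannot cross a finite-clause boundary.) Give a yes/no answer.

No

*every dataset* sits inside the embedded question *why the novelist defended every dataset*.
The wh-island constraint blocks QR out of an embedded interrogative.
*every dataset* is confined to the island and cannot take scope over *two programmers*.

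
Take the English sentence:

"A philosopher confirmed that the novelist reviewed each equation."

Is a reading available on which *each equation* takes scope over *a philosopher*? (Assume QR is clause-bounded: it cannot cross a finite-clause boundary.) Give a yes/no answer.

No

*each equation* is embedded in the finite complement clause *that the novelist reviewed each equation*.
QR is clause-bounded, so the finite complement is a scope island for the embedded quantifier.
So the wide-scope reading for *each equation* is blocked.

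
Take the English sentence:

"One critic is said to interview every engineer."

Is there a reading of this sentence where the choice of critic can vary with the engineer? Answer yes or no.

Yes

That reading corresponds to *every engineer* > *one critic*.
*every engineer* is the object of the infinitival complement of a raising predicate; raising infinitives are transparent for QR, so the two DPs are in effect clausemates.
QR within a single clause is free, so the lower quantifier may take scope over the higher one.
So *every engineer* > *one critic* is among the available readings.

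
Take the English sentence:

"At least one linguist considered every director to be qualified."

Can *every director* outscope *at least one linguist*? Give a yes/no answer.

Yes

*every director* is the subject of an ECM infinitive — the infinitival complement of an ECM verb is not a scope island, so *every director* can raise into the matrix clause.
With no island boundary between them, the object can take inverse scope over the subject via ordinary QR within the clause.
So *every director* > *at least one linguist* is among the available readings.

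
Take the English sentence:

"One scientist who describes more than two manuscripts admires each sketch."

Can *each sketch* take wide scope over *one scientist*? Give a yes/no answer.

Yes

The relative clause *who describes more than two manuscripts* modifies *one scientist*, but *each sketch* is not inside that relative clause — it is an argument of the matrix verb.
QR within a single clause is free, so the lower quantifier may take scope over the higher one.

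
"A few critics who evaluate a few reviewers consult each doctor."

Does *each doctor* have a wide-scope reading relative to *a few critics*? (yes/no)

Yes

*each doctor* is a matrix argument; only *a few critics* is modified by the relative clause *who evaluate a few reviewers*, so the RC island is irrelevant to the target quantifier.
Since no island is crossed, the inverse ordering is licensed alongside surface scope.
The sentence is scopally ambiguous between *a few critics* > *each doctor* and *each doctor* > *a few critics*.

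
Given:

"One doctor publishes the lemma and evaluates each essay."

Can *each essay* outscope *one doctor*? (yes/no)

No

*each essay* occurs within one conjunct of the coordinate structure (*evaluates each essay*).
Coordinate structures are islands for non-across-the-board movement, QR included.
So *each essay* cannot raise to a position above *one doctor*.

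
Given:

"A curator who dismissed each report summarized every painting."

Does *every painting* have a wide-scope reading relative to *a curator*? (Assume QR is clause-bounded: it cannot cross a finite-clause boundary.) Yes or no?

Yes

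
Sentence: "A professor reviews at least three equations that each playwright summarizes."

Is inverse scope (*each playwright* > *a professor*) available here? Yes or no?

The target quantifier *each playwright* is part of the relative clause *that each playwright summarizes* modifying *at least three equations*.
The relative clause forms an island for QR, so the quantifier is confined to the head noun's restrictor.
The inverse ordering *each playwright* > *a professor* is therefore underivable.

No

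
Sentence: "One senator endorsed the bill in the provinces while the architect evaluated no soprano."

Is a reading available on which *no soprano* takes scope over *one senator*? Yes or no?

*no soprano* sits inside the adjunct clause *while the architect evaluated no soprano*.
Adjunct clauses are scope islands: a quantifier inside an adjunct cannot raise into the matrix clause.
So *no soprano* cannot raise to a position above *one senator*.

No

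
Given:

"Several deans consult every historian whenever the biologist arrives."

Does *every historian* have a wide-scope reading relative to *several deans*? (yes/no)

The adjunct island is irrelevant here — *every historian* and *several deans* are both in the matrix clause.
Since no island is crossed, the inverse ordering is licensed alongside surface scope.
The sentence is scopally ambiguous between *several deans* > *every historian* and *every historian* > *several deans*.

Yes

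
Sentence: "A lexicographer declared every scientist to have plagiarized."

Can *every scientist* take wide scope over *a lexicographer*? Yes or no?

Yes

*every scientist* is an ECM subject; ECM complements are not islands, and the embedded quantifier may take matrix scope.
Clause-internal QR can adjoin the lower DP above the subject, yielding the inverse reading.
Both orderings are possible: *a lexicographer* > *every scientist* and *every scientist* > *a lexicographer*.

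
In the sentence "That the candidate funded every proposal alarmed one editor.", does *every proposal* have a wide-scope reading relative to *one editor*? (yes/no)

The DP *every proposal* is contained in the sentential subject *that the candidate funded every proposal*.
Clausal subjects are scope islands; QR from inside the subject into the matrix is barred.
The ordering *every proposal* > *one editor* is therefore underivable.

No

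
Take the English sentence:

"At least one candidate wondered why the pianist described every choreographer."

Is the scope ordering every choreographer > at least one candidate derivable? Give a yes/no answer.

No

The target quantifier *every choreographer* is part of the embedded question *why the pianist described every choreographer*.
QR across an interrogative CP boundary is ruled out as a wh-island violation.
So *every choreographer* cannot raise to a position above *at least one candidate*.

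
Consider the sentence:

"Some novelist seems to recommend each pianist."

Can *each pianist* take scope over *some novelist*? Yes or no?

*each pianist* is inside a raising infinitive, which is transparent to QR (no CP barrier), so it behaves as a matrix argument.
With no island boundary between them, the object can take inverse scope over the subject via ordinary QR within the clause.

Yes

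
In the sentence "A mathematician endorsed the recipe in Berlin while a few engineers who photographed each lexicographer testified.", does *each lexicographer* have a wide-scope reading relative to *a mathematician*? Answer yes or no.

*each lexicographer* is embedded in the relative clause *who photographed each lexicographer*, which is itself inside the adjunct *while a few engineers who photographed each lexicographer testified*.
Even if one barrier were somehow void, the other would still block QR.
So *each lexicographer* cannot raise high enough to outscope *a mathematician*; only the surface ordering *a mathematician* > *each lexicographer* is available.

No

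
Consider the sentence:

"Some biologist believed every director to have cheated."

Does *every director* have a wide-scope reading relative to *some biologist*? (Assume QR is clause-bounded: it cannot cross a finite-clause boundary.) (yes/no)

Yes

*every director* is the subject of an ECM infinitive — the infinitival complement of an ECM verb is not a scope island, so *every director* can raise into the matrix clause.
With no island boundary between them, the object can take inverse scope over the subject via ordinary QR within the clause.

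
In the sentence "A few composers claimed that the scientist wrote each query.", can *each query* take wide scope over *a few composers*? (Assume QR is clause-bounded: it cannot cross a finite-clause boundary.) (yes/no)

*each query* sits inside the finite complement clause *that the scientist wrote each query*.
Finite CP is the ceiling for QR here, by assumption.
*each query* > *a few composers* would require crossing that boundary, which is illicit.

No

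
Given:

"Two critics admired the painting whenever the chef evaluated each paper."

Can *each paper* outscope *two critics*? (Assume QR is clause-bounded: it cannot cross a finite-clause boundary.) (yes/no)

No

Structurally, *each paper* is inside the adjunct clause *whenever the chef evaluated each paper*.
Adjuncts are opaque for quantifier raising; a quantifier in an adjunct stays inside it.
So the wide-scope reading for *each paper* is blocked.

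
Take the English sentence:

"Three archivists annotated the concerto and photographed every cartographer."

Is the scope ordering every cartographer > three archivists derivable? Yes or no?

No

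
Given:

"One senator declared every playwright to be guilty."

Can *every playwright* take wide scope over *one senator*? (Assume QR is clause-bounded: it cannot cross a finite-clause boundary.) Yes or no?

Yes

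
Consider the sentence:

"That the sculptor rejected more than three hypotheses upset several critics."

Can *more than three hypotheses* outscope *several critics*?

*more than three hypotheses* is embedded in the sentential subject *that the sculptor rejected more than three hypotheses*.
Clausal subjects are scope islands; QR from inside the subject into the matrix is barred.
So the wide-scope reading for *more than three hypotheses* is blocked.

No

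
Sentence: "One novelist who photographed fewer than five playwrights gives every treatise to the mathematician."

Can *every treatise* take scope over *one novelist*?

Yes

Although the sentence contains a relative clause (*who photographed fewer than five playwrights*), *every treatise* is outside it, in the matrix VP.
No island intervenes, so both surface and inverse scope are derivable.
The sentence is scopally ambiguous between *one novelist* > *every treatise* and *every treatise* > *one novelist*.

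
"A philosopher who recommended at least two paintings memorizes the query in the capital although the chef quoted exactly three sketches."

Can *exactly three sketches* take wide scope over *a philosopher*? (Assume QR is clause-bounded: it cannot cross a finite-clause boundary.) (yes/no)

The target quantifier *exactly three sketches* is part of the adjunct clause *although the chef quoted exactly three sketches*.
Since the clause is an adjunct (not a complement), the Adjunct Condition blocks QR across its edge.
So the wide-scope reading for *exactly three sketches* is blocked.

No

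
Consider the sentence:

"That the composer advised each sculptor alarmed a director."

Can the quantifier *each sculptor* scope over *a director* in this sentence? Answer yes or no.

No

*each sculptor* occurs within the sentential subject *that the composer advised each sculptor*.
Sentential subjects are islands: a quantifier inside the subject clause cannot raise over the matrix predicate.
So *each sculptor* cannot raise to a position above *a director*.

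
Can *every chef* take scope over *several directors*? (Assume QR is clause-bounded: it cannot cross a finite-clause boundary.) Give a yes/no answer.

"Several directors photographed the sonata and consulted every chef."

*every chef* sits inside one conjunct of the coordinate structure (*consulted every chef*).
The Coordinate Structure Constraint blocks movement (including QR) out of a single conjunct.
*every chef* is confined to the island and cannot take scope over *several directors*.

No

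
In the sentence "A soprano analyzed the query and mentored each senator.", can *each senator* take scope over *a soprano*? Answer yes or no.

The target quantifier *each senator* is part of one conjunct of the coordinate structure (*mentored each senator*).
A quantifier cannot raise out of one conjunct of a coordination across the whole coordinate structure — the CSC applies to QR.
So the wide-scope reading for *each senator* is blocked.

No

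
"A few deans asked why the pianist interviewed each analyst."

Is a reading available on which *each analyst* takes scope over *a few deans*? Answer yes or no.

Structurally, *each analyst* is inside the embedded question *why the pianist interviewed each analyst*.
Embedded wh-clauses are opaque for QR, so the quantifier stays inside the question.
The inverse ordering *each analyst* > *a few deans* is therefore underivable.

No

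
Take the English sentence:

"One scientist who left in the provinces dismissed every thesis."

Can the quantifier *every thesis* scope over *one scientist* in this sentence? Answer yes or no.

Yes

Although the sentence contains a relative clause (*who left in the provinces*), *every thesis* is outside it, in the matrix VP.
Since no island is crossed, the inverse ordering is licensed alongside surface scope.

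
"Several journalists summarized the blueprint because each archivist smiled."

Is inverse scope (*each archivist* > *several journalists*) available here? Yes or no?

The DP *each archivist* is contained in the adjunct clause *because each archivist smiled*.
Adjunct clauses are scope islands: a quantifier inside an adjunct cannot raise into the matrix clause.
So *each archivist* cannot raise high enough to outscope *several journalists*; only the surface ordering *several journalists* > *each archivist* is available.

No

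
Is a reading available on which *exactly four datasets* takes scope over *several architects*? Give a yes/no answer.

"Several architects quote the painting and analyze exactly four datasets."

*exactly four datasets* is embedded in one conjunct of the coordinate structure (*analyze exactly four datasets*).
The Coordinate Structure Constraint blocks movement (including QR) out of a single conjunct.
So *exactly four datasets* cannot raise high enough to outscope *several architects*; only the surface ordering *several architects* > *exactly four datasets* is available.

No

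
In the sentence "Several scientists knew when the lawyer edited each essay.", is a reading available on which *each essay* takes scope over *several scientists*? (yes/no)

No

The DP *each essay* is contained in the embedded question *when the lawyer edited each essay*.
Embedded wh-clauses are opaque for QR, so the quantifier stays inside the question.
So *each essay* cannot raise high enough to outscope *several scientists*; only the surface ordering *several scientists* > *each essay* is available.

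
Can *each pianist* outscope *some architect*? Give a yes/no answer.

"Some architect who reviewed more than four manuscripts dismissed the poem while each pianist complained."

No

The target quantifier *each pianist* is part of the adjunct clause *while each pianist complained*.
Adjuncts are opaque for quantifier raising; a quantifier in an adjunct stays inside it.
*each pianist* > *some architect* would require crossing that boundary, which is illicit.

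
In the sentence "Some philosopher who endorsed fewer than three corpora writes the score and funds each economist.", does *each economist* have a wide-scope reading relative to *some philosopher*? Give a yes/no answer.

The target quantifier *each economist* is part of one conjunct of the coordinate structure (*funds each economist*).
The Coordinate Structure Constraint blocks movement (including QR) out of a single conjunct.
So *each economist* cannot raise high enough to outscope *some philosopher*; only the surface ordering *some philosopher* > *each economist* is available.
(Only the surface reading survives: one fixed philosopher with respect to all the relevant economists.)

No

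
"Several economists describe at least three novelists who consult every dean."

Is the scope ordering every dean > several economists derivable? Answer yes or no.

Structurally, *every dean* is inside the relative clause *who consult every dean* modifying *at least three novelists*.
Relative clauses block scope extraction: QR cannot target a position outside the modified NP.
*every dean* > *several economists* would require crossing that boundary, which is illicit.

No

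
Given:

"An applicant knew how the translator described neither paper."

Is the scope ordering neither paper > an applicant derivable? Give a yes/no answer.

No

Structurally, *neither paper* is inside the embedded question *how the translator described neither paper*.
Embedded questions are wh-islands: a quantifier inside an indirect question cannot QR into the matrix clause.
Hence only narrow scope for *neither paper* (under *an applicant*) survives.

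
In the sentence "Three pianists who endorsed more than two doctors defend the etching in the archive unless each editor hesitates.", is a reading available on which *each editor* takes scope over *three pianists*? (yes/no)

No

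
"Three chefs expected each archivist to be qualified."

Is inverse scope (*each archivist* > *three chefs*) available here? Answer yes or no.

Yes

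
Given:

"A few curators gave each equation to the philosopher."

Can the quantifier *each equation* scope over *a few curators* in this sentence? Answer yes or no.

Yes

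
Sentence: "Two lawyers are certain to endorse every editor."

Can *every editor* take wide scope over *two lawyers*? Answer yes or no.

Yes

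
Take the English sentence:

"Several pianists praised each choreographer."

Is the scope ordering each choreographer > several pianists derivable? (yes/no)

Both DPs are arguments of the same predicate; there is no clause or island boundary between them.
Ordinary QR to a clause-peripheral position gives the wide-scope LF for the lower DP.
Both orderings are possible: *several pianists* > *each choreographer* and *each choreographer* > *several pianists*.

Yes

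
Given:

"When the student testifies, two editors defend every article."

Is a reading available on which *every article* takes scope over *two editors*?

The adjunct clause does not contain *every article*, which is the matrix object.
No island intervenes, so both surface and inverse scope are derivable.
The sentence is scopally ambiguous between *two editors* > *every article* and *every article* > *two editors*.

Yes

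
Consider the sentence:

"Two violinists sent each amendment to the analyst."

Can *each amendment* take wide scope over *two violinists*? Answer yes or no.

Yes

*two violinists* and *each amendment* are co-arguments of the matrix verb, with nothing but a clause-internal boundary between them.
QR within a single clause is free, so the lower quantifier may take scope over the higher one.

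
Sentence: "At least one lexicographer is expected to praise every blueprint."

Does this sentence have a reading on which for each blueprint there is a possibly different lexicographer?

Yes

The paraphrase describes the scope ordering *every blueprint* > *at least one lexicographer*.
The matrix predicate is a raising verb, whose infinitival complement is not a scope island — *every blueprint* can QR into the matrix clause.
QR within a single clause is free, so the lower quantifier may take scope over the higher one.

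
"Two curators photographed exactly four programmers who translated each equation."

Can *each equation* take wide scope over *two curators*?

No

*each equation* is embedded in the relative clause *who translated each equation* modifying *exactly four programmers*.
Relative clauses block scope extraction: QR cannot target a position outside the modified NP.
Hence only narrow scope for *each equation* (under *two curators*) survives.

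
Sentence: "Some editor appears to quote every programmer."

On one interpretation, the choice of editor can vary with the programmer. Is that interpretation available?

That reading corresponds to *every programmer* > *some editor*.
*every programmer* is the object of the infinitival complement of a raising predicate; raising infinitives are transparent for QR, so the two DPs are in effect clausemates.
Since no island is crossed, the inverse ordering is licensed alongside surface scope.

Yes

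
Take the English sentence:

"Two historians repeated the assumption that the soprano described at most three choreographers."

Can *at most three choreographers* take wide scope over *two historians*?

No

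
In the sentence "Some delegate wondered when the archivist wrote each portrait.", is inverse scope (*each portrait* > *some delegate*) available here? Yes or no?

No

Structurally, *each portrait* is inside the embedded question *when the archivist wrote each portrait*.
Embedded questions are wh-islands: a quantifier inside an indirect question cannot QR into the matrix clause.
The inverse ordering *each portrait* > *some delegate* is therefore underivable.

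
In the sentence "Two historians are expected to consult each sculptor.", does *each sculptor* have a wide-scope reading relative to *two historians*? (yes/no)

*each sculptor* is inside a raising infinitive, which is transparent to QR (no CP barrier), so it behaves as a matrix argument.
With no island boundary between them, the object can take inverse scope over the subject via ordinary QR within the clause.

Yes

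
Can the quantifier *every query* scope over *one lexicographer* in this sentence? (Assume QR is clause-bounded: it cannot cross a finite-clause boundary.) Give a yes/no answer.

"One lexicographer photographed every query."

Yes

*every query* is the matrix object and *one lexicographer* the matrix subject; the two are clausemates.
Clause-internal QR can adjoin the lower DP above the subject, yielding the inverse reading.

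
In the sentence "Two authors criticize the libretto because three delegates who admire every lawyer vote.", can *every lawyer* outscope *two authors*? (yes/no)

No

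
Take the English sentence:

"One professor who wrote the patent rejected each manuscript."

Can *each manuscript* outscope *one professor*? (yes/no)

Yes

The RC *who wrote the patent* is an island, but *each manuscript* is not inside it — it is the matrix object, a clausemate of *one professor*.
No island intervenes, so both surface and inverse scope are derivable.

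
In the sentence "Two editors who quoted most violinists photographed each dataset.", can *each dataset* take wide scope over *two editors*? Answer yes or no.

Yes

The RC *who quoted most violinists* is an island, but *each dataset* is not inside it — it is the matrix object, a clausemate of *two editors*.
Since no island is crossed, the inverse ordering is licensed alongside surface scope.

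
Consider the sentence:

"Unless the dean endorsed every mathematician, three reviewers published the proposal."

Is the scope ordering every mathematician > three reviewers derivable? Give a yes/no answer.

No

*every mathematician* sits inside the adjunct clause *unless the dean endorsed every mathematician*.
Adverbial clauses are not L-marked, so they are barriers for QR — the quantifier cannot escape the adjunct.
The ordering *every mathematician* > *three reviewers* is therefore underivable.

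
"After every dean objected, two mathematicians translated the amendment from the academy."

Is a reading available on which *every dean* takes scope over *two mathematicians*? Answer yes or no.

No

Structurally, *every dean* is inside the adjunct clause *after every dean objected*.
Adjunct clauses are scope islands: a quantifier inside an adjunct cannot raise into the matrix clause.
*every dean* > *two mathematicians* would require crossing that boundary, which is illicit.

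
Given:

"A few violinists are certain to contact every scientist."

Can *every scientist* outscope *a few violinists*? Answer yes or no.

Yes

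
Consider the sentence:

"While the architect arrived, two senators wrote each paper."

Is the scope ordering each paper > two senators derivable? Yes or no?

Yes

*each paper* is a matrix argument; the adjunct is an island but the target quantifier is outside it.
Since no island is crossed, the inverse ordering is licensed alongside surface scope.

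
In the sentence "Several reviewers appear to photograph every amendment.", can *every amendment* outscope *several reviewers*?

Yes

Raising constructions are monoclausal for scope purposes; *every amendment* is not separated from *several reviewers* by any island.
Nothing blocks QR of the lower DP to a position above the higher one, so inverse scope is available.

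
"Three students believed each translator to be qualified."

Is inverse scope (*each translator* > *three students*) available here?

Yes

The ECM infinitive is scope-transparent — *each translator* is free to raise above *three students*.
Nothing blocks QR of the lower DP to a position above the higher one, so inverse scope is available.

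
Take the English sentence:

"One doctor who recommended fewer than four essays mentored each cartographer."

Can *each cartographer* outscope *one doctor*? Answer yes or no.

Yes

*each cartographer* is a matrix argument; only *one doctor* is modified by the relative clause *who recommended fewer than four essays*, so the RC island is irrelevant to the target quantifier.
Clause-internal QR can adjoin the lower DP above the subject, yielding the inverse reading.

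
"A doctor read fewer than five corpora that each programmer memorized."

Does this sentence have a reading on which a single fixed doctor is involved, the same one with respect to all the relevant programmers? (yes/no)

Yes

The paraphrase describes the scope ordering *a doctor* > *each programmer*.
Nothing needs to raise for *a doctor* > *each programmer*, so no island constraint is at stake.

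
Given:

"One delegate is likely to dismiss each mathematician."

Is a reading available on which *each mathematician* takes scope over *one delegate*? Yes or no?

Yes

Infinitival complements of raising predicates do not block QR; *each mathematician* and *one delegate* are effectively clausemates.
QR within a single clause is free, so the lower quantifier may take scope over the higher one.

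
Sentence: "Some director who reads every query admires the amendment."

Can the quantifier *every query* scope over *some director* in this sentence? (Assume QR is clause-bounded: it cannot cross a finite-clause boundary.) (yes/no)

*every query* is embedded in the relative clause *who reads every query*.
QR out of a relative clause is ruled out by the relative-clause island constraint.
*every query* is confined to the island and cannot take scope over *some director*.

No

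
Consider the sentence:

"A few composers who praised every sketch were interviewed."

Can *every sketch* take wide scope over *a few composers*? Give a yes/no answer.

No

The target quantifier *every sketch* is part of the relative clause *who praised every sketch*.
The relative clause forms an island for QR, so the quantifier is confined to the head noun's restrictor.
*every sketch* is confined to the island and cannot take scope over *a few composers*.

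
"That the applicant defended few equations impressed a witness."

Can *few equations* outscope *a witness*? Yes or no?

Structurally, *few equations* is inside the sentential subject *that the applicant defended few equations*.
Clausal subjects are scope islands; QR from inside the subject into the matrix is barred.
There is no licit LF on which *few equations* c-commands *a witness*.

No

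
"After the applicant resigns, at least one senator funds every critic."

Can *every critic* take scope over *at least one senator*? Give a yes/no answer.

Yes

*every critic* is a matrix argument; the adjunct is an island but the target quantifier is outside it.
Nothing blocks QR of the lower DP to a position above the higher one, so inverse scope is available.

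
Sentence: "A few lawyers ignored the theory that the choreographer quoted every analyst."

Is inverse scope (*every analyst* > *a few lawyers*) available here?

*every analyst* occurs within the complex NP *the theory that the choreographer quoted every analyst*.
Noun-complement clauses are scope islands (the Complex NP Constraint): a quantifier inside one cannot scope into the matrix.
The inverse ordering *every analyst* > *a few lawyers* is therefore underivable.

No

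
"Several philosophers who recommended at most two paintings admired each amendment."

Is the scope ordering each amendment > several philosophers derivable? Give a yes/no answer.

The RC *who recommended at most two paintings* is an island, but *each amendment* is not inside it — it is the matrix object, a clausemate of *several philosophers*.
Ordinary QR to a clause-peripheral position gives the wide-scope LF for the lower DP.

Yes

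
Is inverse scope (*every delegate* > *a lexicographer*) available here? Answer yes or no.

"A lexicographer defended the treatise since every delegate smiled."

No

*every delegate* occurs within the adjunct clause *since every delegate smiled*.
The adjunct-island constraint bars QR out of an adverbial clause.
The inverse ordering *every delegate* > *a lexicographer* is therefore underivable.
(Only the surface reading survives: one fixed lexicographer with respect to all the relevant delegates.)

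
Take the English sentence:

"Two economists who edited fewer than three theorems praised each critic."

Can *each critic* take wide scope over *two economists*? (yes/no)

*each critic* sits in the matrix clause, not in the relative clause on *two economists*.
Nothing blocks QR of the lower DP to a position above the higher one, so inverse scope is available.

Yes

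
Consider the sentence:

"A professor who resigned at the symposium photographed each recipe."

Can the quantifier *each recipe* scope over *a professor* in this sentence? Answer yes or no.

Yes

Although the sentence contains a relative clause (*who resigned at the symposium*), *each recipe* is outside it, in the matrix VP.
No island intervenes, so both surface and inverse scope are derivable.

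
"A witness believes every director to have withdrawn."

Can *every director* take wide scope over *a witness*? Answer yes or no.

Yes

*every director* is an ECM subject; ECM complements are not islands, and the embedded quantifier may take matrix scope.
Nothing blocks QR of the lower DP to a position above the higher one, so inverse scope is available.
Both orderings are possible: *a witness* > *every director* and *every director* > *a witness*.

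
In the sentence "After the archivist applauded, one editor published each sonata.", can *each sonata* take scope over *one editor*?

Neither queried DP is inside the adjunct, so the adjunct-island constraint does not apply.
Clause-internal QR can adjoin the lower DP above the subject, yielding the inverse reading.
The sentence is scopally ambiguous between *one editor* > *each sonata* and *each sonata* > *one editor*.

Yes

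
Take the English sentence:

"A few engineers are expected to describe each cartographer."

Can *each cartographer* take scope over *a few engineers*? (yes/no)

Yes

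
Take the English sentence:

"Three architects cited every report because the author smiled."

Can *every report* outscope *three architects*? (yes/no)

The adjunct clause does not contain *every report*, which is the matrix object.
QR within a single clause is free, so the lower quantifier may take scope over the higher one.

Yes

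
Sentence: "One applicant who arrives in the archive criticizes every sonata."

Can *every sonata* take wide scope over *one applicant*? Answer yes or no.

Yes

*every sonata* sits in the matrix clause, not in the relative clause on *one applicant*.
Clause-internal QR can adjoin the lower DP above the subject, yielding the inverse reading.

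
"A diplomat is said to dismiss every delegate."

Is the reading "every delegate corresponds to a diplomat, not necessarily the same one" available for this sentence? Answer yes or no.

The described interpretation is the *every delegate* > *a diplomat* scoping.
The matrix predicate is a raising verb, whose infinitival complement is not a scope island — *every delegate* can QR into the matrix clause.
No island intervenes, so both surface and inverse scope are derivable.

Yes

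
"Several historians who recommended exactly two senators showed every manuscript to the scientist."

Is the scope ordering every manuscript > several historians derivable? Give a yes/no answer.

Yes

*every manuscript* is a matrix argument; only *several historians* is modified by the relative clause *who recommended exactly two senators*, so the RC island is irrelevant to the target quantifier.
Ordinary QR to a clause-peripheral position gives the wide-scope LF for the lower DP.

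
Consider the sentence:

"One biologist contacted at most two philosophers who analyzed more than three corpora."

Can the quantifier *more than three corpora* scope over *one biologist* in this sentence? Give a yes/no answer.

No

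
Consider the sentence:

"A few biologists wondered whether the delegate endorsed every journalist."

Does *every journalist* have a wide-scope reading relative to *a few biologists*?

Structurally, *every journalist* is inside the embedded question *whether the delegate endorsed every journalist*.
Embedded questions are wh-islands: a quantifier inside an indirect question cannot QR into the matrix clause.
So *every journalist* cannot raise to a position above *a few biologists*.

No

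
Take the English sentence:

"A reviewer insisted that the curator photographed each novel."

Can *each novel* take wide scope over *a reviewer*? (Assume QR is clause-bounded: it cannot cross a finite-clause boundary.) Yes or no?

The target quantifier *each novel* is part of the finite complement clause *that the curator photographed each novel*.
QR is clause-bounded, so the finite complement is a scope island for the embedded quantifier.
The inverse ordering *each novel* > *a reviewer* is therefore underivable.

No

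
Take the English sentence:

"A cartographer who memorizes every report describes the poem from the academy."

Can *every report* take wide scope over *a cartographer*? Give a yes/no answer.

No

*every report* is embedded in the relative clause *who memorizes every report*.
The relative clause forms an island for QR, so the quantifier is confined to the head noun's restrictor.
*every report* is confined to the island and cannot take scope over *a cartographer*.
(Only the surface reading survives: one fixed cartographer with respect to all the relevant reports.)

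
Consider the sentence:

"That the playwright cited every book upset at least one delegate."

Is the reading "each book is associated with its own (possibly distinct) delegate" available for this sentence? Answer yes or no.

The paraphrase describes the scope ordering *every book* > *at least one delegate*.
*every book* sits inside the sentential subject *that the playwright cited every book*.
Subjects — clausal subjects included — are islands for extraction, and QR is no exception.
There is no licit LF on which *every book* c-commands *at least one delegate*.

No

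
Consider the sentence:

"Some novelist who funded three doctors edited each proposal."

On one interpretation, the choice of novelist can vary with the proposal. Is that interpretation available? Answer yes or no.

This is the *each proposal* > *some novelist* reading.
The RC *who funded three doctors* is an island, but *each proposal* is not inside it — it is the matrix object, a clausemate of *some novelist*.
With no island boundary between them, the object can take inverse scope over the subject via ordinary QR within the clause.
Both orderings are possible: *some novelist* > *each proposal* and *each proposal* > *some novelist*.

Yes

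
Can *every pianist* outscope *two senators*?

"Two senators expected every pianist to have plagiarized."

This is an ECM construction: *every pianist* is the infinitival subject, Case-marked by the matrix verb, and the infinitive is transparent for QR.
Nothing blocks QR of the lower DP to a position above the higher one, so inverse scope is available.

Yes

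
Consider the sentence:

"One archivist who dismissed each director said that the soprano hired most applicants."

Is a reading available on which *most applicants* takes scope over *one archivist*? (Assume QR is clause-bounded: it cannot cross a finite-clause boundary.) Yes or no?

No

*most applicants* is embedded in the finite complement clause *that the soprano hired most applicants*.
QR is clause-bounded, so the finite complement is a scope island for the embedded quantifier.
*most applicants* is confined to the island and cannot take scope over *one archivist*.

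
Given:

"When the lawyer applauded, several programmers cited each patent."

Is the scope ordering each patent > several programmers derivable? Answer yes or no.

Yes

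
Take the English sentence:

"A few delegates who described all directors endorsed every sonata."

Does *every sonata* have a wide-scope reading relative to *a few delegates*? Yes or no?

Yes

The RC *who described all directors* is an island, but *every sonata* is not inside it — it is the matrix object, a clausemate of *a few delegates*.
Ordinary QR to a clause-peripheral position gives the wide-scope LF for the lower DP.
Both orderings are possible: *a few delegates* > *every sonata* and *every sonata* > *a few delegates*.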